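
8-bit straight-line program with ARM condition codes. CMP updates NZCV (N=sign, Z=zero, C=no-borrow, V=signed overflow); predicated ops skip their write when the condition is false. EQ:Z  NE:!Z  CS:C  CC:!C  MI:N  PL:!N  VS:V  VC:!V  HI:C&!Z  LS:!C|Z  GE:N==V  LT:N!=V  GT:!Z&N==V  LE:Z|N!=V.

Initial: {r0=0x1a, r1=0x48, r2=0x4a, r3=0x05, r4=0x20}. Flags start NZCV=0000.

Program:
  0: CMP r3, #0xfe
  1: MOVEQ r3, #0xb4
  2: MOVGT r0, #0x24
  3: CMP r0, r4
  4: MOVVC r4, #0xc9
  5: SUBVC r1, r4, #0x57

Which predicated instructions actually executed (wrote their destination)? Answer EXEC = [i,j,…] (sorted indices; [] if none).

EXEC = [2,4,5]

[0] flags=0000 → (cmp)
[1] flags=0000 EQ?F → skip
[2] flags=0000 GT?T → r0=0x24
[3] flags=0010 → (cmp)
[4] flags=0010 VC?T → r4=0xc9
[5] flags=0010 VC?T → r1=0x72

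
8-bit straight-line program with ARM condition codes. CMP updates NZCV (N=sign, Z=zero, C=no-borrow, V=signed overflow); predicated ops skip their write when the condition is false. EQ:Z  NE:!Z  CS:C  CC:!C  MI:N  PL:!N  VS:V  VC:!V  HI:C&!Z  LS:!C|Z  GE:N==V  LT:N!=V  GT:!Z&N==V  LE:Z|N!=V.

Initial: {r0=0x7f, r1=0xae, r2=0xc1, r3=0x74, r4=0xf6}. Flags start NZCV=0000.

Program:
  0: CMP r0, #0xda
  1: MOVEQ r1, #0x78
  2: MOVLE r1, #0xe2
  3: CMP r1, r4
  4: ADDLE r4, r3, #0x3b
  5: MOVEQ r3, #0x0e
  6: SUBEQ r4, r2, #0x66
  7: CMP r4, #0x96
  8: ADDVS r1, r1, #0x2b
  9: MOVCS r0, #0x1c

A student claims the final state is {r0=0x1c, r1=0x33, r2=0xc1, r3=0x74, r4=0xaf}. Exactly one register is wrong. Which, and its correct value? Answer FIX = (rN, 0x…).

FIX = (r1, 0xae)

0: ✓ CMP  NZCV=1001
1: · MOVEQ
2: · MOVLE
3: ✓ CMP  NZCV=1000
4: ✓ ADDLE  r4←0xaf
5: · MOVEQ
6: · SUBEQ
7: ✓ CMP  NZCV=0010
8: · ADDVS
9: ✓ MOVCS  r0←0x1c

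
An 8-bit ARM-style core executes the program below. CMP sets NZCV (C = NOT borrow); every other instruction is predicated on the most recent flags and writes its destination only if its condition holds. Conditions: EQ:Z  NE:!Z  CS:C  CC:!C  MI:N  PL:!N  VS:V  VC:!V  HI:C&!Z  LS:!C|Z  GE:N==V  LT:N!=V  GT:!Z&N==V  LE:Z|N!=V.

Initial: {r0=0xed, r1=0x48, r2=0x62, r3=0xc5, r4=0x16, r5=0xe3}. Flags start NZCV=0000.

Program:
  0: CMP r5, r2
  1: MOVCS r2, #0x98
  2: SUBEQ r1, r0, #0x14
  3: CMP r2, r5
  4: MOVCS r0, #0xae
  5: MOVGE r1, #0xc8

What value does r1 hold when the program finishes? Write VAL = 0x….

0: ✓ CMP  NZCV=1010
1: ✓ MOVCS  r2←0x98
2: · SUBEQ
3: ✓ CMP  NZCV=1000
4: · MOVCS
5: · MOVGE

VAL = 0x48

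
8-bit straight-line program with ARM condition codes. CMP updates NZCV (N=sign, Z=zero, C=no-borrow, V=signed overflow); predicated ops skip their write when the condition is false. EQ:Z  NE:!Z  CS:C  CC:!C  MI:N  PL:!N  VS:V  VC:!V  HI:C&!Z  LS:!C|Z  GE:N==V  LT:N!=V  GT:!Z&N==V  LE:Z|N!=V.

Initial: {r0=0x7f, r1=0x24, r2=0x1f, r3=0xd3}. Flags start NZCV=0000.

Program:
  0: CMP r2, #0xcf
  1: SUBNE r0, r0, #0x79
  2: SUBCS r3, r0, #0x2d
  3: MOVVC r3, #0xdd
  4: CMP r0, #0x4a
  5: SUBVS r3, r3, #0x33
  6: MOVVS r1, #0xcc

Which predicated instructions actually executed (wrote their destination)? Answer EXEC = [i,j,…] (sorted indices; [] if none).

0: ✓ CMP  NZCV=0000
1: ✓ SUBNE  r0←0x06
2: · SUBCS
3: ✓ MOVVC  r3←0xdd
4: ✓ CMP  NZCV=1000
5: · SUBVS
6: · MOVVS

EXEC = [1,3]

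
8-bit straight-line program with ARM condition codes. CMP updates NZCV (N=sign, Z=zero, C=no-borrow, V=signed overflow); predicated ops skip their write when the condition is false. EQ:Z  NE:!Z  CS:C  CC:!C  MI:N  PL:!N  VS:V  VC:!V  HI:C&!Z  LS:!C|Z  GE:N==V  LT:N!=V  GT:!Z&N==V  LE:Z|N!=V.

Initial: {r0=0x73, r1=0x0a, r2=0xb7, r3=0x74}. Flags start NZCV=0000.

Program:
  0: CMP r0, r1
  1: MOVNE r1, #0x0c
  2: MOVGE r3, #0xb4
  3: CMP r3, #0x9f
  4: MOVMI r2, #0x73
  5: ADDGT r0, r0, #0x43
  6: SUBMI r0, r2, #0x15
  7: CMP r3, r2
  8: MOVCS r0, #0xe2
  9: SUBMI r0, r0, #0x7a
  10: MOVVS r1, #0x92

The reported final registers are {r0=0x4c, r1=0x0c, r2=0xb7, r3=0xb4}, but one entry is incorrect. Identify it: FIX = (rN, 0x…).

FIX = (r0, 0x3c)

0: ✓ CMP  NZCV=0010
1: ✓ MOVNE  r1←0x0c
2: ✓ MOVGE  r3←0xb4
3: ✓ CMP  NZCV=0010
4: · MOVMI
5: ✓ ADDGT  r0←0xb6
6: · SUBMI
7: ✓ CMP  NZCV=1000
8: · MOVCS
9: ✓ SUBMI  r0←0x3c
10: · MOVVS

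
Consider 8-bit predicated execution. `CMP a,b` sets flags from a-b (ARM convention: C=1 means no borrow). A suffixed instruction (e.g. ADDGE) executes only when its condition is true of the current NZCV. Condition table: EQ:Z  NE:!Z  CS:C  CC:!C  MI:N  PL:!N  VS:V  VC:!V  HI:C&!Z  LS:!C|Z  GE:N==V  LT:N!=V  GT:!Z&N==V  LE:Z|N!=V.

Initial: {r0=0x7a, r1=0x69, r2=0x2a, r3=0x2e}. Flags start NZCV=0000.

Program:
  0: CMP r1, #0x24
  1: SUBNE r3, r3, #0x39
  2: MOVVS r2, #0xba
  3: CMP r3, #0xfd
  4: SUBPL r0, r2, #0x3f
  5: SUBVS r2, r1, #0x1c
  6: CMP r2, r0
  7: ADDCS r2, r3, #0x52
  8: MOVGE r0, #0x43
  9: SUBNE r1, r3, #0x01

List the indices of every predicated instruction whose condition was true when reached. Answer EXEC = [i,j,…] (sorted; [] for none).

0: ✓ CMP  NZCV=0010
1: ✓ SUBNE  r3←0xf5
2: · MOVVS
3: ✓ CMP  NZCV=1000
4: · SUBPL
5: · SUBVS
6: ✓ CMP  NZCV=1000
7: · ADDCS
8: · MOVGE
9: ✓ SUBNE  r1←0xf4

EXEC = [1,9]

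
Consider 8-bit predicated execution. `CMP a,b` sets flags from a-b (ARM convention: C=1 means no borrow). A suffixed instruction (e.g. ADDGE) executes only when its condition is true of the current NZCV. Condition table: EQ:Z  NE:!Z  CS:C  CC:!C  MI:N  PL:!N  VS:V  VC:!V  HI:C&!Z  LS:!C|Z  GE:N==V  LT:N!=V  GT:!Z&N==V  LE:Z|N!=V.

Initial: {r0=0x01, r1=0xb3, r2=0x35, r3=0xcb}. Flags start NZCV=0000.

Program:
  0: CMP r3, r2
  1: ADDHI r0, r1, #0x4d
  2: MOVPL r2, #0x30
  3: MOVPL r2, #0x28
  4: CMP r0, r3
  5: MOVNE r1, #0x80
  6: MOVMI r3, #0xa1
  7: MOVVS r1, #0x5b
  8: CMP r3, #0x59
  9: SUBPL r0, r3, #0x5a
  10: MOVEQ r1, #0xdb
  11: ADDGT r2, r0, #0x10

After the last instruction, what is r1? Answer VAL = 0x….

VAL = 0x80

0: ✓ CMP  NZCV=1010
1: ✓ ADDHI  r0←0x00
2: · MOVPL
3: · MOVPL
4: ✓ CMP  NZCV=0000
5: ✓ MOVNE  r1←0x80
6: · MOVMI
7: · MOVVS
8: ✓ CMP  NZCV=0011
9: ✓ SUBPL  r0←0x71
10: · MOVEQ
11: · ADDGT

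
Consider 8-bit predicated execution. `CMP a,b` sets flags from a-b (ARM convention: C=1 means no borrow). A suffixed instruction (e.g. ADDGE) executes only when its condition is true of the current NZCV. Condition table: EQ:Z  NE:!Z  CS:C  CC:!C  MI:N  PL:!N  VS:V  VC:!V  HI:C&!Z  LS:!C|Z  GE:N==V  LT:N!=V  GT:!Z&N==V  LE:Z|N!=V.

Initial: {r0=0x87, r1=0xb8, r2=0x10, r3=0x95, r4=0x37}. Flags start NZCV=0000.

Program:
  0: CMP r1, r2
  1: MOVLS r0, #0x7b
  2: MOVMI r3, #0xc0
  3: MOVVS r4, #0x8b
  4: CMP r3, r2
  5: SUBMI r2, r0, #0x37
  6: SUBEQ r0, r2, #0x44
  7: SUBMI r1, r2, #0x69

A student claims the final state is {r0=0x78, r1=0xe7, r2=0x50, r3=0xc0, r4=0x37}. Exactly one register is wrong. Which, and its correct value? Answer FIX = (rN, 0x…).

[0] flags=1010 → (cmp)
[1] flags=1010 LS?F → skip
[2] flags=1010 MI?T → r3=0xc0
[3] flags=1010 VS?F → skip
[4] flags=1010 → (cmp)
[5] flags=1010 MI?T → r2=0x50
[6] flags=1010 EQ?F → skip
[7] flags=1010 MI?T → r1=0xe7

FIX = (r0, 0x87)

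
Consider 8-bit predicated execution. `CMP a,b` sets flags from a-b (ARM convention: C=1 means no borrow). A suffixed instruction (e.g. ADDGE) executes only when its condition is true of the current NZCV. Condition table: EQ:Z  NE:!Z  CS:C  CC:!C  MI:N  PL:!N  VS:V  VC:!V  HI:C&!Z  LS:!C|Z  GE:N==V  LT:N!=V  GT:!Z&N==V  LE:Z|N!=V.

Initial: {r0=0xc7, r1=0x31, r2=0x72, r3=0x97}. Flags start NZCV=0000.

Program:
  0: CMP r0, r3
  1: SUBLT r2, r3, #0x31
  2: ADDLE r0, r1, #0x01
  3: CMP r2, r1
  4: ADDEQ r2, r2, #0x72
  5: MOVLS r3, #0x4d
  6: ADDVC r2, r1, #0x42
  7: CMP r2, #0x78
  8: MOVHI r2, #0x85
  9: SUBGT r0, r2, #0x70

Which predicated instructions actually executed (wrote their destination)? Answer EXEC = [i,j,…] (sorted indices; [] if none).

0: ✓ CMP  NZCV=0010
1: · SUBLT
2: · ADDLE
3: ✓ CMP  NZCV=0010
4: · ADDEQ
5: · MOVLS
6: ✓ ADDVC  r2←0x73
7: ✓ CMP  NZCV=1000
8: · MOVHI
9: · SUBGT

EXEC = [6]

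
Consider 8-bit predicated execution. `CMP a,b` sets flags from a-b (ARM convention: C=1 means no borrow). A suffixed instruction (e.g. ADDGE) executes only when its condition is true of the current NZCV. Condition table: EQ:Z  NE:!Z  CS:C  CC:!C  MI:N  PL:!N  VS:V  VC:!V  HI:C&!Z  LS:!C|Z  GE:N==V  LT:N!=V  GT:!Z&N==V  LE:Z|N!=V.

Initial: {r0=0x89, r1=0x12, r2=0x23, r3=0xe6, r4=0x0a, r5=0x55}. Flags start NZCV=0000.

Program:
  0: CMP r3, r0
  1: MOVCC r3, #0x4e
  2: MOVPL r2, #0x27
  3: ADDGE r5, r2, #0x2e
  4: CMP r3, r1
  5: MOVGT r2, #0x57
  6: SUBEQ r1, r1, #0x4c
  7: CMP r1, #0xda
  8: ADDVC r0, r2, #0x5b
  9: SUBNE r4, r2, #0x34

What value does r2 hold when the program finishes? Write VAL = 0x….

VAL = 0x27

0: ✓ CMP  NZCV=0010
1: · MOVCC
2: ✓ MOVPL  r2←0x27
3: ✓ ADDGE  r5←0x55
4: ✓ CMP  NZCV=1010
5: · MOVGT
6: · SUBEQ
7: ✓ CMP  NZCV=0000
8: ✓ ADDVC  r0←0x82
9: ✓ SUBNE  r4←0xf3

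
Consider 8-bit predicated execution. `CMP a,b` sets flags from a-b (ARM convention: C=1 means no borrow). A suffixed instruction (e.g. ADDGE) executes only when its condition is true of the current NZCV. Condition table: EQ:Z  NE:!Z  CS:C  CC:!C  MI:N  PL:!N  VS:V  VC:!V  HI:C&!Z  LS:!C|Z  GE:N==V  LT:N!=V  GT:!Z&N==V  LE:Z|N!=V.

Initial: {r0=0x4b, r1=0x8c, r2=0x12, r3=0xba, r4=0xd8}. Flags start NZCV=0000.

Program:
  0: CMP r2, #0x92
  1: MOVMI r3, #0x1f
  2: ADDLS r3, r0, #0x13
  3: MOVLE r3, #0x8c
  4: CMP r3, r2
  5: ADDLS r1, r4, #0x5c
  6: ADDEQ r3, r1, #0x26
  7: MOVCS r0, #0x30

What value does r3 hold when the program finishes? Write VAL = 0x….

0: ✓ CMP  NZCV=1001
1: ✓ MOVMI  r3←0x1f
2: ✓ ADDLS  r3←0x5e
3: · MOVLE
4: ✓ CMP  NZCV=0010
5: · ADDLS
6: · ADDEQ
7: ✓ MOVCS  r0←0x30

VAL = 0x5e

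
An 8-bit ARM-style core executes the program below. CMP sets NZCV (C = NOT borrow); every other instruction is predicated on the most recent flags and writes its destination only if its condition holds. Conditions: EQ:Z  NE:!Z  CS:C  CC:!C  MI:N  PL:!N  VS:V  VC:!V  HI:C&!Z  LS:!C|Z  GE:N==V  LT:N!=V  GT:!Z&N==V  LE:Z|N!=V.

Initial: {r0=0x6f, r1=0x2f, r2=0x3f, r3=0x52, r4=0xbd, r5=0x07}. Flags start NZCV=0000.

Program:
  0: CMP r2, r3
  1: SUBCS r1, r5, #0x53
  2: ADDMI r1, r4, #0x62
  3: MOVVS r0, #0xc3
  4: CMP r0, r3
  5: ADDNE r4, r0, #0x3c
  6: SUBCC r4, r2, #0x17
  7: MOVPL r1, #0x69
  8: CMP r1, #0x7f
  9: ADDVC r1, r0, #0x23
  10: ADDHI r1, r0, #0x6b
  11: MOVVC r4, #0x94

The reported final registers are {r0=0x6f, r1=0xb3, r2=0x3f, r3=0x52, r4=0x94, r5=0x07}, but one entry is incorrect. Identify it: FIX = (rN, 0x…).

FIX = (r1, 0x92)

[0] flags=1000 → (cmp)
[1] flags=1000 CS?F → skip
[2] flags=1000 MI?T → r1=0x1f
[3] flags=1000 VS?F → skip
[4] flags=0010 → (cmp)
[5] flags=0010 NE?T → r4=0xab
[6] flags=0010 CC?F → skip
[7] flags=0010 PL?T → r1=0x69
[8] flags=1000 → (cmp)
[9] flags=1000 VC?T → r1=0x92
[10] flags=1000 HI?F → skip
[11] flags=1000 VC?T → r4=0x94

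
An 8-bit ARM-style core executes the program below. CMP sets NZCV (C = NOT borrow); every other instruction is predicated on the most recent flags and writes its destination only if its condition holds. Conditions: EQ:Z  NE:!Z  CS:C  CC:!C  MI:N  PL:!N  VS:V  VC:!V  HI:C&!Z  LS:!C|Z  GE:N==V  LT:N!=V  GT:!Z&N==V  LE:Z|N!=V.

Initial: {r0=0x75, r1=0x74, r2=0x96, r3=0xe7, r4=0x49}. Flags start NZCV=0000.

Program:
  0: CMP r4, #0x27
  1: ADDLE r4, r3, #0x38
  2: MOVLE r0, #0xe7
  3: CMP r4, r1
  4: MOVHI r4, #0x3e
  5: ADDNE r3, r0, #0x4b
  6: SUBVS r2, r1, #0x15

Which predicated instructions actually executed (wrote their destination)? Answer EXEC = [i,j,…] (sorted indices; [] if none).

[0] flags=0010 → (cmp)
[1] flags=0010 LE?F → skip
[2] flags=0010 LE?F → skip
[3] flags=1000 → (cmp)
[4] flags=1000 HI?F → skip
[5] flags=1000 NE?T → r3=0xc0
[6] flags=1000 VS?F → skip

EXEC = [5]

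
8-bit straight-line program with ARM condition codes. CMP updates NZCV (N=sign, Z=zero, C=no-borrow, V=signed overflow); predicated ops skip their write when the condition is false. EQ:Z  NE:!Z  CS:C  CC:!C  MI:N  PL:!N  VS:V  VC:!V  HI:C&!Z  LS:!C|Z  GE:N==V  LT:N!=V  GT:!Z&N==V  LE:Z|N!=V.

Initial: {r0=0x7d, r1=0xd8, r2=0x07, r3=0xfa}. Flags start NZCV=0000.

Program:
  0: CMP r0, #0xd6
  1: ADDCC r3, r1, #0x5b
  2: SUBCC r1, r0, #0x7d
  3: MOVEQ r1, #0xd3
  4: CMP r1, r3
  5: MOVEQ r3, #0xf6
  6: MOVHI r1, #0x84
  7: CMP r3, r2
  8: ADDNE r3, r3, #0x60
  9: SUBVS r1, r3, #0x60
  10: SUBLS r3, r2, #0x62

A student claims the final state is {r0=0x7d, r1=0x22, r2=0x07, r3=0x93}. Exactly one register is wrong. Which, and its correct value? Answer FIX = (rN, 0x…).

FIX = (r1, 0x00)

0: ✓ CMP  NZCV=1001
1: ✓ ADDCC  r3←0x33
2: ✓ SUBCC  r1←0x00
3: · MOVEQ
4: ✓ CMP  NZCV=1000
5: · MOVEQ
6: · MOVHI
7: ✓ CMP  NZCV=0010
8: ✓ ADDNE  r3←0x93
9: · SUBVS
10: · SUBLS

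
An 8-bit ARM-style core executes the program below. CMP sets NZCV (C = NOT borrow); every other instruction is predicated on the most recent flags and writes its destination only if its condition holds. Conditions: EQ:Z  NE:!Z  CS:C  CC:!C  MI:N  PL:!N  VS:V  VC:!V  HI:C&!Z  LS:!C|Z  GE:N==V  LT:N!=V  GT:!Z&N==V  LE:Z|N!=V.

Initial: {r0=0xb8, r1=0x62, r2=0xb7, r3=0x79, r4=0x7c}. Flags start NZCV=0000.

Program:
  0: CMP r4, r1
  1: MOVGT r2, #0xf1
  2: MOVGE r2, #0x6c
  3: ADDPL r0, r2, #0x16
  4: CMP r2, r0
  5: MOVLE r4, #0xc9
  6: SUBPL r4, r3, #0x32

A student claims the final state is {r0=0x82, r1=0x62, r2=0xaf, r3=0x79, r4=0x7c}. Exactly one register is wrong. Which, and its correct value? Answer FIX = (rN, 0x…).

FIX = (r2, 0x6c)

[0] flags=0010 → (cmp)
[1] flags=0010 GT?T → r2=0xf1
[2] flags=0010 GE?T → r2=0x6c
[3] flags=0010 PL?T → r0=0x82
[4] flags=1001 → (cmp)
[5] flags=1001 LE?F → skip
[6] flags=1001 PL?F → skip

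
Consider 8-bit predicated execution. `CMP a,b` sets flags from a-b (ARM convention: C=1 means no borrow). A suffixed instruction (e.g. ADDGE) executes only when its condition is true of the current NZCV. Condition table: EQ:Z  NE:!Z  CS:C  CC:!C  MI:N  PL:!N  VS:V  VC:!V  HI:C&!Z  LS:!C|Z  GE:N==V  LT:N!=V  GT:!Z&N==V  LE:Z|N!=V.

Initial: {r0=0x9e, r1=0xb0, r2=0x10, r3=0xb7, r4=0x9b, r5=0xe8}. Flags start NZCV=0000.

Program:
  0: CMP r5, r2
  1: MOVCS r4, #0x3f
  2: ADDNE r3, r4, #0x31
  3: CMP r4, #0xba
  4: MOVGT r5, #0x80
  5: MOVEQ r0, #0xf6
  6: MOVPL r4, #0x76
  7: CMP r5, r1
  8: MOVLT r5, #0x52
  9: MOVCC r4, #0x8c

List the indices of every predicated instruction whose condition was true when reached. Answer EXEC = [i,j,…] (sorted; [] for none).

EXEC = [1,2,4,8,9]

0: ✓ CMP  NZCV=1010
1: ✓ MOVCS  r4←0x3f
2: ✓ ADDNE  r3←0x70
3: ✓ CMP  NZCV=1001
4: ✓ MOVGT  r5←0x80
5: · MOVEQ
6: · MOVPL
7: ✓ CMP  NZCV=1000
8: ✓ MOVLT  r5←0x52
9: ✓ MOVCC  r4←0x8c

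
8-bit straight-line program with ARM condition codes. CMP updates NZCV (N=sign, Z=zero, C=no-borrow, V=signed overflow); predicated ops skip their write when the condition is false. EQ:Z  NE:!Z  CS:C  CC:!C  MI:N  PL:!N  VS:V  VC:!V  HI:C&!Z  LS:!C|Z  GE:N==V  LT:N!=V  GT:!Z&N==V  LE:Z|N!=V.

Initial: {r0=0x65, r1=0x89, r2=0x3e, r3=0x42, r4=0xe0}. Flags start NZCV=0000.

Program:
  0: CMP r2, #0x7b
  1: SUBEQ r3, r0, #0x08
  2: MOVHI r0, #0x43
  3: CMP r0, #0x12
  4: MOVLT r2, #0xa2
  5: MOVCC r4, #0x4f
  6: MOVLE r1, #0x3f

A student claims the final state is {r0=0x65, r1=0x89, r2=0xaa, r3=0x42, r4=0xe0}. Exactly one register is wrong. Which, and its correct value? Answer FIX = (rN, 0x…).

FIX = (r2, 0x3e)

[0] flags=1000 → (cmp)
[1] flags=1000 EQ?F → skip
[2] flags=1000 HI?F → skip
[3] flags=0010 → (cmp)
[4] flags=0010 LT?F → skip
[5] flags=0010 CC?F → skip
[6] flags=0010 LE?F → skip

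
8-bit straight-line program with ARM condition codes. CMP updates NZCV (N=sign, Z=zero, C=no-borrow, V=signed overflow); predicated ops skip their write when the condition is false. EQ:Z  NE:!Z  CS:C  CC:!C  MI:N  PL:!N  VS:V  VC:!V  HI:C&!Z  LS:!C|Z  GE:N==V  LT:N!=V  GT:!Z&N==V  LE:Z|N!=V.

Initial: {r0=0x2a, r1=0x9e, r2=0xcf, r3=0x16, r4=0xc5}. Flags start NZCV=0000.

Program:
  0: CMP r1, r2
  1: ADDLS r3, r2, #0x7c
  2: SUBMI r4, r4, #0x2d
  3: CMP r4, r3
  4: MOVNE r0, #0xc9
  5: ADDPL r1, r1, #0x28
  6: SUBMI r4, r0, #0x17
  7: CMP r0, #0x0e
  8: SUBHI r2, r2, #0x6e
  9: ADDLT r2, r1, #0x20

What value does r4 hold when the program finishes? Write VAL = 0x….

0: ✓ CMP  NZCV=1000
1: ✓ ADDLS  r3←0x4b
2: ✓ SUBMI  r4←0x98
3: ✓ CMP  NZCV=0011
4: ✓ MOVNE  r0←0xc9
5: ✓ ADDPL  r1←0xc6
6: · SUBMI
7: ✓ CMP  NZCV=1010
8: ✓ SUBHI  r2←0x61
9: ✓ ADDLT  r2←0xe6

VAL = 0x98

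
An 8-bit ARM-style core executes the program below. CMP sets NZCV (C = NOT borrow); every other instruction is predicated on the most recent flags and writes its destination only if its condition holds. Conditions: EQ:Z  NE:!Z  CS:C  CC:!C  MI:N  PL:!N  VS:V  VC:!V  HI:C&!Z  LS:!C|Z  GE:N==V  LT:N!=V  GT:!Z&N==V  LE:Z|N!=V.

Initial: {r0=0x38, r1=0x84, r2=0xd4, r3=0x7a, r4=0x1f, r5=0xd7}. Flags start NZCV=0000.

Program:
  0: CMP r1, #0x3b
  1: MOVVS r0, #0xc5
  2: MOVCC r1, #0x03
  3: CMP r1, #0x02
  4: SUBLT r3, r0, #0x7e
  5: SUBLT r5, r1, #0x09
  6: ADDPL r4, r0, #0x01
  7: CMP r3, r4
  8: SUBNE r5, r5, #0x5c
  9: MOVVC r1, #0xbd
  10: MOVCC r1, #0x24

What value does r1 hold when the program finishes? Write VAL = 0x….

VAL = 0xbd

[0] flags=0011 → (cmp)
[1] flags=0011 VS?T → r0=0xc5
[2] flags=0011 CC?F → skip
[3] flags=1010 → (cmp)
[4] flags=1010 LT?T → r3=0x47
[5] flags=1010 LT?T → r5=0x7b
[6] flags=1010 PL?F → skip
[7] flags=0010 → (cmp)
[8] flags=0010 NE?T → r5=0x1f
[9] flags=0010 VC?T → r1=0xbd
[10] flags=0010 CC?F → skip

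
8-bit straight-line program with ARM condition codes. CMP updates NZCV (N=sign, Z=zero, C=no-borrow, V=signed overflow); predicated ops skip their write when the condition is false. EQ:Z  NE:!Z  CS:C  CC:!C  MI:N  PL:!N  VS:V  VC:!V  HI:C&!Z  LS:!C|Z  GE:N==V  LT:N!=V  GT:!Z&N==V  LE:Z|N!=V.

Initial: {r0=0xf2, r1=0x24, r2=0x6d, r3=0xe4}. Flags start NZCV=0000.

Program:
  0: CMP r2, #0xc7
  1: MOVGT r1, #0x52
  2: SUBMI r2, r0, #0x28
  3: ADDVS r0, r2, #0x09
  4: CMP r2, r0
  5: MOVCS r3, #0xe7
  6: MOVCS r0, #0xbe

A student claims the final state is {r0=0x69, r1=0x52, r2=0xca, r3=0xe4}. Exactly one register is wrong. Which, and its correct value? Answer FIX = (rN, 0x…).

[0] flags=1001 → (cmp)
[1] flags=1001 GT?T → r1=0x52
[2] flags=1001 MI?T → r2=0xca
[3] flags=1001 VS?T → r0=0xd3
[4] flags=1000 → (cmp)
[5] flags=1000 CS?F → skip
[6] flags=1000 CS?F → skip

FIX = (r0, 0xd3)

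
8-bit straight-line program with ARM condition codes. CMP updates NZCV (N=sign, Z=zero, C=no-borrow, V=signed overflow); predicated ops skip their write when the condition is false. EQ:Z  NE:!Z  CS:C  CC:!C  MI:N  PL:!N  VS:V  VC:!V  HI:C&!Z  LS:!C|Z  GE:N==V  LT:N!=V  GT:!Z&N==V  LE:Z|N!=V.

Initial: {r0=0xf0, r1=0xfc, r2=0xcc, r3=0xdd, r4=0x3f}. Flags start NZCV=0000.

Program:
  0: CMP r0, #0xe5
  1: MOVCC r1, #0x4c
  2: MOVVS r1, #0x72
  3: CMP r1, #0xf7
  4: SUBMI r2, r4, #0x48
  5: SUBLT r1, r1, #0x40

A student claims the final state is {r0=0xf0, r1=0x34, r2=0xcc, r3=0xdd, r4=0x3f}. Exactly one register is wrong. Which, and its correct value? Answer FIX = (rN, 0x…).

0: ✓ CMP  NZCV=0010
1: · MOVCC
2: · MOVVS
3: ✓ CMP  NZCV=0010
4: · SUBMI
5: · SUBLT

FIX = (r1, 0xfc)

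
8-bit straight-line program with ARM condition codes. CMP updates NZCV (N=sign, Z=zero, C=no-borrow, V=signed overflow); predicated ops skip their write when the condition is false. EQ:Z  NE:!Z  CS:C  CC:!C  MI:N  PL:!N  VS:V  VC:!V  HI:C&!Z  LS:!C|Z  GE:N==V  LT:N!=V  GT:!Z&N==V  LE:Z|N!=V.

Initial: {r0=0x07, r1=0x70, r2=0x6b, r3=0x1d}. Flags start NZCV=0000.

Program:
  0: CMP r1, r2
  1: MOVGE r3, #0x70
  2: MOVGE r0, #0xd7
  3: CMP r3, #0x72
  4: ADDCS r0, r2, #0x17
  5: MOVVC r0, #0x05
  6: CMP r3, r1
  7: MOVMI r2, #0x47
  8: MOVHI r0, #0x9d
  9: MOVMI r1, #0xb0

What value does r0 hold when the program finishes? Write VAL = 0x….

VAL = 0x05

0: ✓ CMP  NZCV=0010
1: ✓ MOVGE  r3←0x70
2: ✓ MOVGE  r0←0xd7
3: ✓ CMP  NZCV=1000
4: · ADDCS
5: ✓ MOVVC  r0←0x05
6: ✓ CMP  NZCV=0110
7: · MOVMI
8: · MOVHI
9: · MOVMI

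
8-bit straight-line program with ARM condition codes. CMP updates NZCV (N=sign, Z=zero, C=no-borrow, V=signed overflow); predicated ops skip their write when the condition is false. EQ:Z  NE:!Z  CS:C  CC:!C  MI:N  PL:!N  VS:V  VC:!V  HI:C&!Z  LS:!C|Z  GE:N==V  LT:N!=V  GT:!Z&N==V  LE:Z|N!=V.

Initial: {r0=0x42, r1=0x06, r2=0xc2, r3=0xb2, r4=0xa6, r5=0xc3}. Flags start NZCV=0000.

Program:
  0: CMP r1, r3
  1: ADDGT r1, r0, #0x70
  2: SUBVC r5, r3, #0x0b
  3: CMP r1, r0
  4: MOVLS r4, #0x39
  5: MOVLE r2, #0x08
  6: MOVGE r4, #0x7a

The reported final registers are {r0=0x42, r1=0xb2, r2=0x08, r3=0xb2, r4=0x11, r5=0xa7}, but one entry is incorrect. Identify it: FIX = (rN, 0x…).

0: ✓ CMP  NZCV=0000
1: ✓ ADDGT  r1←0xb2
2: ✓ SUBVC  r5←0xa7
3: ✓ CMP  NZCV=0011
4: · MOVLS
5: ✓ MOVLE  r2←0x08
6: · MOVGE

FIX = (r4, 0xa6)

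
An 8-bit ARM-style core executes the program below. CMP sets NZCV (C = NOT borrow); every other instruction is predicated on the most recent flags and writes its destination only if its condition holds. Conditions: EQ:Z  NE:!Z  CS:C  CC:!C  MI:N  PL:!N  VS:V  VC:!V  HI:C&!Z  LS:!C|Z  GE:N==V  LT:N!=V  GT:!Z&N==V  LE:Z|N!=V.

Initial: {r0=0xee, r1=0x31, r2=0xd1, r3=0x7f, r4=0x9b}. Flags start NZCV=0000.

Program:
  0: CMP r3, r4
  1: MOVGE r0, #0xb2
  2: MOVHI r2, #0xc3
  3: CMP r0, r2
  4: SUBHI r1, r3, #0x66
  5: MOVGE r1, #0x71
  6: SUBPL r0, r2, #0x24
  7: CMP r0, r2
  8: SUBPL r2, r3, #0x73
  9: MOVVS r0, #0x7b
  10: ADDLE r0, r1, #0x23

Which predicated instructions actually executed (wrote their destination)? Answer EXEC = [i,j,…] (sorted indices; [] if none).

EXEC = [1,10]

0: ✓ CMP  NZCV=1001
1: ✓ MOVGE  r0←0xb2
2: · MOVHI
3: ✓ CMP  NZCV=1000
4: · SUBHI
5: · MOVGE
6: · SUBPL
7: ✓ CMP  NZCV=1000
8: · SUBPL
9: · MOVVS
10: ✓ ADDLE  r0←0x54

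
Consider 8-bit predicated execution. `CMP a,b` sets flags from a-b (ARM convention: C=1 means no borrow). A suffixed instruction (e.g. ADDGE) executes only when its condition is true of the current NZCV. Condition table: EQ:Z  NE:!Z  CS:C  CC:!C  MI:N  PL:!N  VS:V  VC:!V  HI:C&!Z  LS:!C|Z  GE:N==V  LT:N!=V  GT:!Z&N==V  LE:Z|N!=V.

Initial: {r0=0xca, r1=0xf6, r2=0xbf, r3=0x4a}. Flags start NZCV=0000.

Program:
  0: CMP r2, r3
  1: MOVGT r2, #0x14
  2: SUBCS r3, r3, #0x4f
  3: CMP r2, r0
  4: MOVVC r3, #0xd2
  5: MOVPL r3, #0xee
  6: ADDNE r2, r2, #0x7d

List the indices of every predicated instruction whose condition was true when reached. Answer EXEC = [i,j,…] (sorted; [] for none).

0: ✓ CMP  NZCV=0011
1: · MOVGT
2: ✓ SUBCS  r3←0xfb
3: ✓ CMP  NZCV=1000
4: ✓ MOVVC  r3←0xd2
5: · MOVPL
6: ✓ ADDNE  r2←0x3c

EXEC = [2,4,6]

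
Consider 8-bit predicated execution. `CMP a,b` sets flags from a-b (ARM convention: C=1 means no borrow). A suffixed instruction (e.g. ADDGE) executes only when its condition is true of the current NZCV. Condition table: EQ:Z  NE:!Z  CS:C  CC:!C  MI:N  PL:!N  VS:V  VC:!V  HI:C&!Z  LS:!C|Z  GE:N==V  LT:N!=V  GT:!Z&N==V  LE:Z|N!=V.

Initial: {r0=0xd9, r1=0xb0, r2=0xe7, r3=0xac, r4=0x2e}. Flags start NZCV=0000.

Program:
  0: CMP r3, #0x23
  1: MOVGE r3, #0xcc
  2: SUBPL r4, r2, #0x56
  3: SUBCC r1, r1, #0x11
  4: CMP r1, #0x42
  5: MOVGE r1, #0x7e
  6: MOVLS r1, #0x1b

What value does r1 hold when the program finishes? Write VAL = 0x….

VAL = 0xb0

[0] flags=1010 → (cmp)
[1] flags=1010 GE?F → skip
[2] flags=1010 PL?F → skip
[3] flags=1010 CC?F → skip
[4] flags=0011 → (cmp)
[5] flags=0011 GE?F → skip
[6] flags=0011 LS?F → skip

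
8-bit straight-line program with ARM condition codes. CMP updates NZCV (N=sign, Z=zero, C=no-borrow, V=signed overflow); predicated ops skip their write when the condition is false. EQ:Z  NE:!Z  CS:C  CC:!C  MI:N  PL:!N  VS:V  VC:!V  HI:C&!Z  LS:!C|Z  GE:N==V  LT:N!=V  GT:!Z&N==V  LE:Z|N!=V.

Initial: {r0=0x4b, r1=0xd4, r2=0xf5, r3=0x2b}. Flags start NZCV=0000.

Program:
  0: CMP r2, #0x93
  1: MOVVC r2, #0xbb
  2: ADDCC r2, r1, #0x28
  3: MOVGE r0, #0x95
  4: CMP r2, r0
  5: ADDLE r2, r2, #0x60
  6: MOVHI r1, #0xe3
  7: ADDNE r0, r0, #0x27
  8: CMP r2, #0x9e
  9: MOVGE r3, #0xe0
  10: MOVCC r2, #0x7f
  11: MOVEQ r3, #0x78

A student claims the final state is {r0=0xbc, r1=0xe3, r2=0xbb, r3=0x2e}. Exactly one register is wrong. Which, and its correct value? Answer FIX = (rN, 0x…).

FIX = (r3, 0xe0)

0: ✓ CMP  NZCV=0010
1: ✓ MOVVC  r2←0xbb
2: · ADDCC
3: ✓ MOVGE  r0←0x95
4: ✓ CMP  NZCV=0010
5: · ADDLE
6: ✓ MOVHI  r1←0xe3
7: ✓ ADDNE  r0←0xbc
8: ✓ CMP  NZCV=0010
9: ✓ MOVGE  r3←0xe0
10: · MOVCC
11: · MOVEQ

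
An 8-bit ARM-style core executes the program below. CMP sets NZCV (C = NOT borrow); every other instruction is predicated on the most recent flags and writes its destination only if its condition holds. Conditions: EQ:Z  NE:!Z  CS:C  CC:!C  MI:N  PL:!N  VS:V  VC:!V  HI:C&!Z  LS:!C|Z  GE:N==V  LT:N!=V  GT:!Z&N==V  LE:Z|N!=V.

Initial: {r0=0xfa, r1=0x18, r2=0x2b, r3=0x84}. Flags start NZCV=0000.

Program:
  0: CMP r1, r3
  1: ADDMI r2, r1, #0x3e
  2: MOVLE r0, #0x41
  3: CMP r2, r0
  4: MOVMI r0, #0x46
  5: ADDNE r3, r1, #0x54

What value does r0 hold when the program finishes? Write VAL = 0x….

[0] flags=1001 → (cmp)
[1] flags=1001 MI?T → r2=0x56
[2] flags=1001 LE?F → skip
[3] flags=0000 → (cmp)
[4] flags=0000 MI?F → skip
[5] flags=0000 NE?T → r3=0x6c

VAL = 0xfa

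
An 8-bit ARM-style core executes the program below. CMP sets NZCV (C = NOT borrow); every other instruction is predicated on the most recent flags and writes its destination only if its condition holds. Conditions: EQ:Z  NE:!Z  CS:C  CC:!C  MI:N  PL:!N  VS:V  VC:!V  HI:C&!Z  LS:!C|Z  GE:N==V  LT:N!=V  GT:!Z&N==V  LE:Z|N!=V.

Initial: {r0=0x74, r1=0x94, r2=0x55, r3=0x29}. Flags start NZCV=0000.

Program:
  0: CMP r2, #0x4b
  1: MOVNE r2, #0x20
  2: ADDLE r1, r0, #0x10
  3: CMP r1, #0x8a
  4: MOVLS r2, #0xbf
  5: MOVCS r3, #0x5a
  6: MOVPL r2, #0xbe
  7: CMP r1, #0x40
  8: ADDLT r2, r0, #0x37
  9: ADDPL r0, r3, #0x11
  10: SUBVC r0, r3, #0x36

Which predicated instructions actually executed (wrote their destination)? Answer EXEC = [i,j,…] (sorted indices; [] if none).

EXEC = [1,5,6,8,9]

[0] flags=0010 → (cmp)
[1] flags=0010 NE?T → r2=0x20
[2] flags=0010 LE?F → skip
[3] flags=0010 → (cmp)
[4] flags=0010 LS?F → skip
[5] flags=0010 CS?T → r3=0x5a
[6] flags=0010 PL?T → r2=0xbe
[7] flags=0011 → (cmp)
[8] flags=0011 LT?T → r2=0xab
[9] flags=0011 PL?T → r0=0x6b
[10] flags=0011 VC?F → skip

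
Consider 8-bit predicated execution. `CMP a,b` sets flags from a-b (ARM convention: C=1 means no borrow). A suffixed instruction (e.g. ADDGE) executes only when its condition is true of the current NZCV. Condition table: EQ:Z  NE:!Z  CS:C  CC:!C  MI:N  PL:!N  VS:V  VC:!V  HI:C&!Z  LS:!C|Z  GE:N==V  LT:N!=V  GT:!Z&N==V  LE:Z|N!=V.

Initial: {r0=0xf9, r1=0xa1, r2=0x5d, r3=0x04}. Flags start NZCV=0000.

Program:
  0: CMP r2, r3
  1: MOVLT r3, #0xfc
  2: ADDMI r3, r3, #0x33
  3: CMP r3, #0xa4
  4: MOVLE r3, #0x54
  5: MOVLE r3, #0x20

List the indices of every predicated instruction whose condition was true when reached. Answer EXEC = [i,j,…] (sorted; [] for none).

EXEC = []

[0] flags=0010 → (cmp)
[1] flags=0010 LT?F → skip
[2] flags=0010 MI?F → skip
[3] flags=0000 → (cmp)
[4] flags=0000 LE?F → skip
[5] flags=0000 LE?F → skip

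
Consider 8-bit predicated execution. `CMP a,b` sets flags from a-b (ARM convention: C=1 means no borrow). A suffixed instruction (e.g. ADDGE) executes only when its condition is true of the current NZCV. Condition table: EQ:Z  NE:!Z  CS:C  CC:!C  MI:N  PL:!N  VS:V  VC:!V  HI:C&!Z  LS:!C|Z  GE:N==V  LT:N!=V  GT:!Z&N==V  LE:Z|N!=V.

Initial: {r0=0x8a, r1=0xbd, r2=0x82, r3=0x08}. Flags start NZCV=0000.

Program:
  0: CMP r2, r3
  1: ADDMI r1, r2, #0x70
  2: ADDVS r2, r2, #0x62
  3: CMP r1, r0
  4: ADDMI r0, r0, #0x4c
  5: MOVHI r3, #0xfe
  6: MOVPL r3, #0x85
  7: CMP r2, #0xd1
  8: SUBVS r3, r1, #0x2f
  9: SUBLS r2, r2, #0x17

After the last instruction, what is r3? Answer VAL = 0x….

0: ✓ CMP  NZCV=0011
1: · ADDMI
2: ✓ ADDVS  r2←0xe4
3: ✓ CMP  NZCV=0010
4: · ADDMI
5: ✓ MOVHI  r3←0xfe
6: ✓ MOVPL  r3←0x85
7: ✓ CMP  NZCV=0010
8: · SUBVS
9: · SUBLS

VAL = 0x85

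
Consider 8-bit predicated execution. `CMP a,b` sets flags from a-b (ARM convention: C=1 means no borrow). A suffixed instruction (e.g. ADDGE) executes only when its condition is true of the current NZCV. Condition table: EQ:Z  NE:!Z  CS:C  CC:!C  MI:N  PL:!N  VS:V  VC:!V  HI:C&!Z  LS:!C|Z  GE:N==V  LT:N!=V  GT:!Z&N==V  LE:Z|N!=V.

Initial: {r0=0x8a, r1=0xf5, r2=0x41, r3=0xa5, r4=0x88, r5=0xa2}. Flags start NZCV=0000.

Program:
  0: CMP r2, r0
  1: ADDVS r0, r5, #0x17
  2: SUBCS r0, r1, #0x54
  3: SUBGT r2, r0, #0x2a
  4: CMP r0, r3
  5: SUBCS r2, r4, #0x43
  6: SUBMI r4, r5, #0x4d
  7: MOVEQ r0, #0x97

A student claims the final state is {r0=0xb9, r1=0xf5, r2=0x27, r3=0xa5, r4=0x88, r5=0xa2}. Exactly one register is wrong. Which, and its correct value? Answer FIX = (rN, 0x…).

[0] flags=1001 → (cmp)
[1] flags=1001 VS?T → r0=0xb9
[2] flags=1001 CS?F → skip
[3] flags=1001 GT?T → r2=0x8f
[4] flags=0010 → (cmp)
[5] flags=0010 CS?T → r2=0x45
[6] flags=0010 MI?F → skip
[7] flags=0010 EQ?F → skip

FIX = (r2, 0x45)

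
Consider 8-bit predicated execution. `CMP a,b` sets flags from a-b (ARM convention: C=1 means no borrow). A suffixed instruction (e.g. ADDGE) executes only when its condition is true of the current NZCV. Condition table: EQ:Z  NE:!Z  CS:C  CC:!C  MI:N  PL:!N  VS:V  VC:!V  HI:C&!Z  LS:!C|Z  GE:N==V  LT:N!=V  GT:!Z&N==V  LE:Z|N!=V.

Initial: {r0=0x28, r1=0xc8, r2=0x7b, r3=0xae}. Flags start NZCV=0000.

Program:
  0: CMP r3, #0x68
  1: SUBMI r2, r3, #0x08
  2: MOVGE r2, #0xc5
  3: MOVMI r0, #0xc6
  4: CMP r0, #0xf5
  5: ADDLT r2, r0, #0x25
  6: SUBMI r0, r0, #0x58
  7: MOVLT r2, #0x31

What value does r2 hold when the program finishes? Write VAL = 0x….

VAL = 0x7b

[0] flags=0011 → (cmp)
[1] flags=0011 MI?F → skip
[2] flags=0011 GE?F → skip
[3] flags=0011 MI?F → skip
[4] flags=0000 → (cmp)
[5] flags=0000 LT?F → skip
[6] flags=0000 MI?F → skip
[7] flags=0000 LT?F → skip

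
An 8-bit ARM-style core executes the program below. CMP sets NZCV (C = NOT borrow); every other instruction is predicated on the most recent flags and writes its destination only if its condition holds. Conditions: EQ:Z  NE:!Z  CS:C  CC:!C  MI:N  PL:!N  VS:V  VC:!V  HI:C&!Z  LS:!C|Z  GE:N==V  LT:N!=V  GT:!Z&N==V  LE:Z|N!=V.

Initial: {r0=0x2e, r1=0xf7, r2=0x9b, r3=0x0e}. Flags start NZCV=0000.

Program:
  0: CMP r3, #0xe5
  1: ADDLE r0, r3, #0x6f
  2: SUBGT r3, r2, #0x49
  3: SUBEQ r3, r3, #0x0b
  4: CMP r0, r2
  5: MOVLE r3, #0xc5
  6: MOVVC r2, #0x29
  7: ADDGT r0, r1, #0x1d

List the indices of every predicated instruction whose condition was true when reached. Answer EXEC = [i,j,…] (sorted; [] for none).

EXEC = [2,7]

[0] flags=0000 → (cmp)
[1] flags=0000 LE?F → skip
[2] flags=0000 GT?T → r3=0x52
[3] flags=0000 EQ?F → skip
[4] flags=1001 → (cmp)
[5] flags=1001 LE?F → skip
[6] flags=1001 VC?F → skip
[7] flags=1001 GT?T → r0=0x14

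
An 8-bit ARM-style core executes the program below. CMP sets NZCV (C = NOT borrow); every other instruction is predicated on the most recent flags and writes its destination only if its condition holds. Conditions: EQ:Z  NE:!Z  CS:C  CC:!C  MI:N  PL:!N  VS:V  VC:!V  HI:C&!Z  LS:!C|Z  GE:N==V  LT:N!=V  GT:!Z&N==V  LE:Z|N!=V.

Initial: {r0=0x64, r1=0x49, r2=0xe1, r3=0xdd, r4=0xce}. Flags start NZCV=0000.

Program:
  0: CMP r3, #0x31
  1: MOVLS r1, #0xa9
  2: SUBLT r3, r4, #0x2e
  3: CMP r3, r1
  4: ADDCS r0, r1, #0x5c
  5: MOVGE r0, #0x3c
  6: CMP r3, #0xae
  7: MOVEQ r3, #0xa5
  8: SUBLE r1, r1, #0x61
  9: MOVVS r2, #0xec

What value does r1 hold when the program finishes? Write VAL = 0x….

0: ✓ CMP  NZCV=1010
1: · MOVLS
2: ✓ SUBLT  r3←0xa0
3: ✓ CMP  NZCV=0011
4: ✓ ADDCS  r0←0xa5
5: · MOVGE
6: ✓ CMP  NZCV=1000
7: · MOVEQ
8: ✓ SUBLE  r1←0xe8
9: · MOVVS

VAL = 0xe8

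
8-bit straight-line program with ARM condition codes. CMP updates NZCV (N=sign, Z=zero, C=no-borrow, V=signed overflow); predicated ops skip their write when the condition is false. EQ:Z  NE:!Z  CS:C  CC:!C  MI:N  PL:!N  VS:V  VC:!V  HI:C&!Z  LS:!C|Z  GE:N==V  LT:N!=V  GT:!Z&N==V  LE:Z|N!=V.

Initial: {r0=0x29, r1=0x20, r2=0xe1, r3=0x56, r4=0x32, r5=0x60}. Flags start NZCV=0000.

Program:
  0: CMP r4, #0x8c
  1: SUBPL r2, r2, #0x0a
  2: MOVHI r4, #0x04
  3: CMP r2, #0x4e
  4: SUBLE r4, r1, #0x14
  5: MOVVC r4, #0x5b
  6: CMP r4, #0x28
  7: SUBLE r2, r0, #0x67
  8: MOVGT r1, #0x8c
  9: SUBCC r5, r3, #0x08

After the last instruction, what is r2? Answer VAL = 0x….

VAL = 0xe1

0: ✓ CMP  NZCV=1001
1: · SUBPL
2: · MOVHI
3: ✓ CMP  NZCV=1010
4: ✓ SUBLE  r4←0x0c
5: ✓ MOVVC  r4←0x5b
6: ✓ CMP  NZCV=0010
7: · SUBLE
8: ✓ MOVGT  r1←0x8c
9: · SUBCC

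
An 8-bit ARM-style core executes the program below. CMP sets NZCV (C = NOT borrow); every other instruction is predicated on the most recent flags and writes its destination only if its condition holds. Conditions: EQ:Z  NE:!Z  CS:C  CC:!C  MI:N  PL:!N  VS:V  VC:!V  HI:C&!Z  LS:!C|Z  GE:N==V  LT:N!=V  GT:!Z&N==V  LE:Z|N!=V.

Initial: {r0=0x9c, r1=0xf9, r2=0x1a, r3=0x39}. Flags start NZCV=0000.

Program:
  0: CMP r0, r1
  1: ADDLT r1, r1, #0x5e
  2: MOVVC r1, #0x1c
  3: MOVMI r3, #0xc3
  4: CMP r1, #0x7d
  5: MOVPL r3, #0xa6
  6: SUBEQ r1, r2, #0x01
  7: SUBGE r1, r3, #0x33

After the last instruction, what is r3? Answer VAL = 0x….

VAL = 0xc3

0: ✓ CMP  NZCV=1000
1: ✓ ADDLT  r1←0x57
2: ✓ MOVVC  r1←0x1c
3: ✓ MOVMI  r3←0xc3
4: ✓ CMP  NZCV=1000
5: · MOVPL
6: · SUBEQ
7: · SUBGE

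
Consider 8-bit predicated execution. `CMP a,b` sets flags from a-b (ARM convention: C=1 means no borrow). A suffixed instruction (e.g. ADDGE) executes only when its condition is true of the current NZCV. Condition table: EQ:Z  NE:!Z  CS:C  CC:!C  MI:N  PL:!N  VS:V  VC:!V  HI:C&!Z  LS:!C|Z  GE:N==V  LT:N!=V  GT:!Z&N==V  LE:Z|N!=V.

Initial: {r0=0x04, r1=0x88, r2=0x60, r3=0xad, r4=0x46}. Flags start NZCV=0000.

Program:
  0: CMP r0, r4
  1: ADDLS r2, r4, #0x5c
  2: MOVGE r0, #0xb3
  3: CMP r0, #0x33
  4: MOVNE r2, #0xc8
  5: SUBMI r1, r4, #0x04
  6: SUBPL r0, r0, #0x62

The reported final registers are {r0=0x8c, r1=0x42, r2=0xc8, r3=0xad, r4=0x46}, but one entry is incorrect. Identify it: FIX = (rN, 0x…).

[0] flags=1000 → (cmp)
[1] flags=1000 LS?T → r2=0xa2
[2] flags=1000 GE?F → skip
[3] flags=1000 → (cmp)
[4] flags=1000 NE?T → r2=0xc8
[5] flags=1000 MI?T → r1=0x42
[6] flags=1000 PL?F → skip

FIX = (r0, 0x04)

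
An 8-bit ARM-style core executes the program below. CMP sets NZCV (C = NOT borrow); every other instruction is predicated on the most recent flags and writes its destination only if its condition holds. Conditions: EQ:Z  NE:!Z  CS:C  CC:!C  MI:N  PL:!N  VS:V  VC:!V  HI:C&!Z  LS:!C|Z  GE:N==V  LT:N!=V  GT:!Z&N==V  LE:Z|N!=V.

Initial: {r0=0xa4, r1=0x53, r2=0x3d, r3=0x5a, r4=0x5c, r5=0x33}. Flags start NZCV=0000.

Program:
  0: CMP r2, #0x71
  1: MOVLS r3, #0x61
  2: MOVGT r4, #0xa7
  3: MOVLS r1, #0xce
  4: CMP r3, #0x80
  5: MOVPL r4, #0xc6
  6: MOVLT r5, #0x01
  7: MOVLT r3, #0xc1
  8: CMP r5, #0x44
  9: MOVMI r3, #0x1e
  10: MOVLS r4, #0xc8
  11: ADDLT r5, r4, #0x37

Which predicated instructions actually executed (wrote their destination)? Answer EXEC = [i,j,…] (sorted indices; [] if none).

[0] flags=1000 → (cmp)
[1] flags=1000 LS?T → r3=0x61
[2] flags=1000 GT?F → skip
[3] flags=1000 LS?T → r1=0xce
[4] flags=1001 → (cmp)
[5] flags=1001 PL?F → skip
[6] flags=1001 LT?F → skip
[7] flags=1001 LT?F → skip
[8] flags=1000 → (cmp)
[9] flags=1000 MI?T → r3=0x1e
[10] flags=1000 LS?T → r4=0xc8
[11] flags=1000 LT?T → r5=0xff

EXEC = [1,3,9,10,11]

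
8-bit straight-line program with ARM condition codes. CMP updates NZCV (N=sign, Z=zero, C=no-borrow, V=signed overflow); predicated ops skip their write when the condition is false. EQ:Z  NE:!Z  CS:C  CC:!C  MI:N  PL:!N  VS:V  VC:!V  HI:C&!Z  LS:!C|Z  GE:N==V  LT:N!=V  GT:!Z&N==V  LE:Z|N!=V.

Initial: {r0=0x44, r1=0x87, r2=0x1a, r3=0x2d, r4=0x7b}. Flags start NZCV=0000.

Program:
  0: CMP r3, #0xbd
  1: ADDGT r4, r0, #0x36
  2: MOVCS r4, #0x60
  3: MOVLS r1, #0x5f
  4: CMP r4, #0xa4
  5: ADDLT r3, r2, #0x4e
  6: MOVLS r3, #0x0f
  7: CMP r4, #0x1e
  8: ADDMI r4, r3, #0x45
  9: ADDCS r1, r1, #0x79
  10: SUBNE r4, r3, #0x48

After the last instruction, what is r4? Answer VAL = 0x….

0: ✓ CMP  NZCV=0000
1: ✓ ADDGT  r4←0x7a
2: · MOVCS
3: ✓ MOVLS  r1←0x5f
4: ✓ CMP  NZCV=1001
5: · ADDLT
6: ✓ MOVLS  r3←0x0f
7: ✓ CMP  NZCV=0010
8: · ADDMI
9: ✓ ADDCS  r1←0xd8
10: ✓ SUBNE  r4←0xc7

VAL = 0xc7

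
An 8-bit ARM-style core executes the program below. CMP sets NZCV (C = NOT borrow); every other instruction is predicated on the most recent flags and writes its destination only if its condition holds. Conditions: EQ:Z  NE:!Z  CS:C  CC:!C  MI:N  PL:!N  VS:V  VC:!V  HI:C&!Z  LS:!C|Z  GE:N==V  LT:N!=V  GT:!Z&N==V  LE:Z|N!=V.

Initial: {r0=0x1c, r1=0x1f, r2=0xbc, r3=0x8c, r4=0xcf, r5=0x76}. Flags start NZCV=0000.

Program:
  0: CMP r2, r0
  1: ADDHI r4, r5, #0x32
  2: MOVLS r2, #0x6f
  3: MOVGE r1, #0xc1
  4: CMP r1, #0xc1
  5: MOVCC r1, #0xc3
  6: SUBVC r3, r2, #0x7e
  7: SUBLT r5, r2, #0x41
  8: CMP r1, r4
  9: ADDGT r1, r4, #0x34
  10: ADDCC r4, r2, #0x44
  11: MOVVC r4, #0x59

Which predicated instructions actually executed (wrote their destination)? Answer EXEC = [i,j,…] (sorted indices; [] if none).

[0] flags=1010 → (cmp)
[1] flags=1010 HI?T → r4=0xa8
[2] flags=1010 LS?F → skip
[3] flags=1010 GE?F → skip
[4] flags=0000 → (cmp)
[5] flags=0000 CC?T → r1=0xc3
[6] flags=0000 VC?T → r3=0x3e
[7] flags=0000 LT?F → skip
[8] flags=0010 → (cmp)
[9] flags=0010 GT?T → r1=0xdc
[10] flags=0010 CC?F → skip
[11] flags=0010 VC?T → r4=0x59

EXEC = [1,5,6,9,11]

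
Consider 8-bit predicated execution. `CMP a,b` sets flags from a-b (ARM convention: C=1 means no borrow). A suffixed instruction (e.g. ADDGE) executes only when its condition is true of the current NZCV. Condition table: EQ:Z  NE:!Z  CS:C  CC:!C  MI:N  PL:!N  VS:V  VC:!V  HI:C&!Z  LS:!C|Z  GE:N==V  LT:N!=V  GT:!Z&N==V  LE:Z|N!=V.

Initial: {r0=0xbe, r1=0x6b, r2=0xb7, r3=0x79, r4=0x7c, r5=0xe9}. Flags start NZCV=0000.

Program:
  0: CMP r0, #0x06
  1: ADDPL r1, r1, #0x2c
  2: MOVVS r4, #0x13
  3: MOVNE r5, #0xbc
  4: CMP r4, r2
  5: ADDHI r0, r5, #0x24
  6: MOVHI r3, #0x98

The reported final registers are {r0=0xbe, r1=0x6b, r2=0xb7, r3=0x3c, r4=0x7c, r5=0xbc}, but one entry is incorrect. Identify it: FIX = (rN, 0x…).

[0] flags=1010 → (cmp)
[1] flags=1010 PL?F → skip
[2] flags=1010 VS?F → skip
[3] flags=1010 NE?T → r5=0xbc
[4] flags=1001 → (cmp)
[5] flags=1001 HI?F → skip
[6] flags=1001 HI?F → skip

FIX = (r3, 0x79)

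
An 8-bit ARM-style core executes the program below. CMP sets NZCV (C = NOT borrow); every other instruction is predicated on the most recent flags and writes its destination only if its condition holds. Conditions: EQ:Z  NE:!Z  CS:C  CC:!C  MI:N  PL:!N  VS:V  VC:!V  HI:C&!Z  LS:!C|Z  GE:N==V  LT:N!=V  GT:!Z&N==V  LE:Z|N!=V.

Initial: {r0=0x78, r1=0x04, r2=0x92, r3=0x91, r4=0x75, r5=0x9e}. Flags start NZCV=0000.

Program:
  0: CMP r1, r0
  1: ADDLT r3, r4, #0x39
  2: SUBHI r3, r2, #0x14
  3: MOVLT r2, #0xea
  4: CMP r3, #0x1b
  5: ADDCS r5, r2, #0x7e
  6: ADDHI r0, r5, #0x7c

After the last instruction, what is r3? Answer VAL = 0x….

[0] flags=1000 → (cmp)
[1] flags=1000 LT?T → r3=0xae
[2] flags=1000 HI?F → skip
[3] flags=1000 LT?T → r2=0xea
[4] flags=1010 → (cmp)
[5] flags=1010 CS?T → r5=0x68
[6] flags=1010 HI?T → r0=0xe4

VAL = 0xae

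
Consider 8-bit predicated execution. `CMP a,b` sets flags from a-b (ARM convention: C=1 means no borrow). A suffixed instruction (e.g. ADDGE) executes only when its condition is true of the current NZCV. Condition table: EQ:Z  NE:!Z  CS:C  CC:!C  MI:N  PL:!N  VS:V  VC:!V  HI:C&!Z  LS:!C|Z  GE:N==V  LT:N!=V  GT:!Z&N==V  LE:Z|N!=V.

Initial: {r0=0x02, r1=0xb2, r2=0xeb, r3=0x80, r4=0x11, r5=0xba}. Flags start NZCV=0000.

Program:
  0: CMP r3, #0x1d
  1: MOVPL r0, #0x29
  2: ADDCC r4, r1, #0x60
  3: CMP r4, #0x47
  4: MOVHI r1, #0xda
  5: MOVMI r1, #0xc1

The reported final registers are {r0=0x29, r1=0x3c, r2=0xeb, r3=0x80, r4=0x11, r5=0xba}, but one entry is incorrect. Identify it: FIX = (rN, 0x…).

FIX = (r1, 0xc1)

[0] flags=0011 → (cmp)
[1] flags=0011 PL?T → r0=0x29
[2] flags=0011 CC?F → skip
[3] flags=1000 → (cmp)
[4] flags=1000 HI?F → skip
[5] flags=1000 MI?T → r1=0xc1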